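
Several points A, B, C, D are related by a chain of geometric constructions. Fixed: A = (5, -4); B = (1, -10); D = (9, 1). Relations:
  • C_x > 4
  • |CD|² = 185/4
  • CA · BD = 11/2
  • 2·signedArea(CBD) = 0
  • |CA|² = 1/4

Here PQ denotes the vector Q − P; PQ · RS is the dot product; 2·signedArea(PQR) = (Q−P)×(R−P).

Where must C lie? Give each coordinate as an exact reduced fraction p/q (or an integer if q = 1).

C = (5, -9/2)

1. C_x = 5  [2·signedArea(CBD) = 0 ∩ CA · BD = 11/2]
2. C_y = -9/2  [2·signedArea(CBD) = 0 ∩ CA · BD = 11/2]
   → C = (5, -9/2)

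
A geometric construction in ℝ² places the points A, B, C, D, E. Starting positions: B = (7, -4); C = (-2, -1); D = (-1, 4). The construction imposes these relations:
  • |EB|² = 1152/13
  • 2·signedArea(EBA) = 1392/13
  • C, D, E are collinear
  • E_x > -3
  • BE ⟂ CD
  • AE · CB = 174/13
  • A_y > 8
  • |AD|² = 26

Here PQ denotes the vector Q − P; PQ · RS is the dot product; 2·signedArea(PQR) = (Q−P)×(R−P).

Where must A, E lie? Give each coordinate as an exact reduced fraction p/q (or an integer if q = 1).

1. E_x = -29/13  [C, D, E are collinear ∩ BE ⟂ CD]
2. E_y = -28/13  [C, D, E are collinear ∩ BE ⟂ CD]
   → E = (-29/13, -28/13)
3. A_x = 0  [AE · CB = 174/13 ∩ 2·signedArea(EBA) = 1392/13]
4. A_y = 9  [AE · CB = 174/13 ∩ 2·signedArea(EBA) = 1392/13]
   → A = (0, 9)

A = (0, 9)
E = (-29/13, -28/13)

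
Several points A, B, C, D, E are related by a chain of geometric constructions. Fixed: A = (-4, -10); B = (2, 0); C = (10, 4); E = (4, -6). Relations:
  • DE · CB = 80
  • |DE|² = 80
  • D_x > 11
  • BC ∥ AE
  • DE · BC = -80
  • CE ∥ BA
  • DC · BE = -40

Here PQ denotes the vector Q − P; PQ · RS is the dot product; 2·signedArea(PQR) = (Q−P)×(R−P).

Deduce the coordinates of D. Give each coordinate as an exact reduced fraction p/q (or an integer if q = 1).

D = (12, -2)

1. D_x = 12  [DE · CB = 80 ∩ DC · BE = -40]
2. D_y = -2  [DE · CB = 80 ∩ DC · BE = -40]
   → D = (12, -2)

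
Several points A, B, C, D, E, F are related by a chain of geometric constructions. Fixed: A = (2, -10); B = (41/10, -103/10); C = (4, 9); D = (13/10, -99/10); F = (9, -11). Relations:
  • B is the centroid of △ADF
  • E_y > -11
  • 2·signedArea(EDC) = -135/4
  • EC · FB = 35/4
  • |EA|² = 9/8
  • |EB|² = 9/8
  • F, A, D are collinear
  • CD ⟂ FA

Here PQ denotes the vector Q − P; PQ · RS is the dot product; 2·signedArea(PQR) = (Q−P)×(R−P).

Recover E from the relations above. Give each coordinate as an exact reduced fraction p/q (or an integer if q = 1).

E = (61/20, -203/20)

1. E_x = 61/20  [line 49/10·x + -7/10·y + -441/20 = 0 ∩ |EB|² = 9/8]
2. E_y = -203/20  [line 49/10·x + -7/10·y + -441/20 = 0 ∩ |EB|² = 9/8]
   → E = (61/20, -203/20)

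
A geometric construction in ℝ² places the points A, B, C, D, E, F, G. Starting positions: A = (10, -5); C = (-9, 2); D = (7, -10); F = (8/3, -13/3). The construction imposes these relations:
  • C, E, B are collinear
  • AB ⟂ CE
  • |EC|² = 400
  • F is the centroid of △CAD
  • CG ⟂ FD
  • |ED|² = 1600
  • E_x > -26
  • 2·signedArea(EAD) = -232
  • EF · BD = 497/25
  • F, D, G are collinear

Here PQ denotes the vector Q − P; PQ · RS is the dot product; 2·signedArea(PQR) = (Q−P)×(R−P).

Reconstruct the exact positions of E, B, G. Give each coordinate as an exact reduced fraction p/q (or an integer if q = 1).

1. E_x = -25  [line 5·x + -3·y + 167 = 0 ∩ |ED|² = 1600]
2. E_y = 14  [line 5·x + -3·y + 167 = 0 ∩ |ED|² = 1600]
   → E = (-25, 14)
3. B_x = 163/25  [C, E, B are collinear ∩ AB ⟂ CE]
4. B_y = -241/25  [C, E, B are collinear ∩ AB ⟂ CE]
   → B = (163/25, -241/25)
5. G_x = -1075/229  [F, D, G are collinear ∩ CG ⟂ FD]
6. G_y = 1212/229  [F, D, G are collinear ∩ CG ⟂ FD]
   → G = (-1075/229, 1212/229)

B = (163/25, -241/25)
E = (-25, 14)
G = (-1075/229, 1212/229)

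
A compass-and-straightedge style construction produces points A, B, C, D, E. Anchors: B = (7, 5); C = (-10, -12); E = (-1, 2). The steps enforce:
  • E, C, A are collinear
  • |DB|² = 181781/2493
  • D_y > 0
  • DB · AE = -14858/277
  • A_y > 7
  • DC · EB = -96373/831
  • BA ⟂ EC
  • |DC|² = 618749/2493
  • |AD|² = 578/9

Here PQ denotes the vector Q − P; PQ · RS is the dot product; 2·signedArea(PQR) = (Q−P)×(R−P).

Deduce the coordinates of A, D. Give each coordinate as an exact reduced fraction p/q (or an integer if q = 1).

1. A_x = 749/277  [E, C, A are collinear ∩ BA ⟂ EC]
2. A_y = 2150/277  [E, C, A are collinear ∩ BA ⟂ EC]
   → A = (749/277, 2150/277)
3. D_x = -82/831  [DC · EB = -96373/831 ∩ DB · AE = -14858/277]
4. D_y = 211/831  [DC · EB = -96373/831 ∩ DB · AE = -14858/277]
   → D = (-82/831, 211/831)

A = (749/277, 2150/277)
D = (-82/831, 211/831)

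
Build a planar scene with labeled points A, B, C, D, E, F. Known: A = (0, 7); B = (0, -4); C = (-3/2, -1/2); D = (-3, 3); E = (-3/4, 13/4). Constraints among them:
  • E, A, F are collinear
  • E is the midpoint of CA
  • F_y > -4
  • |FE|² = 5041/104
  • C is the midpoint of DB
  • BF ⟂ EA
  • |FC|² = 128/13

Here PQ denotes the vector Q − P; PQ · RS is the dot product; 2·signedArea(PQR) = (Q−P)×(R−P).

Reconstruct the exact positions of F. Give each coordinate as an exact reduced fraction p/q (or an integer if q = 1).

1. F_x = -55/26  [E, A, F are collinear ∩ BF ⟂ EA]
2. F_y = -93/26  [E, A, F are collinear ∩ BF ⟂ EA]
   → F = (-55/26, -93/26)

F = (-55/26, -93/26)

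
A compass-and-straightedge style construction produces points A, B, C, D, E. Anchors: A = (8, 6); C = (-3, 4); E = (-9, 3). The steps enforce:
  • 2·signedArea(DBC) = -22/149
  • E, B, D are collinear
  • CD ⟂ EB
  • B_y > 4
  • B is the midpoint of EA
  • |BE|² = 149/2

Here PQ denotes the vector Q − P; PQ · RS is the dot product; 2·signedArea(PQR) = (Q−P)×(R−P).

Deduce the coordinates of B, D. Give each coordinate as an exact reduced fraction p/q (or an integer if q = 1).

1. B_x = -1/2  [B is the midpoint of EA]
2. B_y = 9/2  [B is the midpoint of EA]
   → B = (-1/2, 9/2)
3. D_x = -897/298  [E, B, D are collinear ∩ CD ⟂ EB]
4. D_y = 1209/298  [E, B, D are collinear ∩ CD ⟂ EB]
   → D = (-897/298, 1209/298)

B = (-1/2, 9/2)
D = (-897/298, 1209/298)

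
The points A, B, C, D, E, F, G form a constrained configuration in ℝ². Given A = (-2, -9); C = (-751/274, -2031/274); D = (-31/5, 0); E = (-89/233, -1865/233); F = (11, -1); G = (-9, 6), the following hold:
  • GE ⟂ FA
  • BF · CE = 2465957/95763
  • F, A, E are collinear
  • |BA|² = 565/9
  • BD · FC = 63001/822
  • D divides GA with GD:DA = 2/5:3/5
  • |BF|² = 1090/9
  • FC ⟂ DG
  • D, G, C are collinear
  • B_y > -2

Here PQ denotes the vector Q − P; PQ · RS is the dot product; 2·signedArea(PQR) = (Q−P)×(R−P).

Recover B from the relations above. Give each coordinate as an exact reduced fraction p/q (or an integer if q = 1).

B = (0, -4/3)

1. B_x = 0  [BD · FC = 63001/822 ∩ BF · CE = 2465957/95763]
2. B_y = -4/3  [BD · FC = 63001/822 ∩ BF · CE = 2465957/95763]
   → B = (0, -4/3)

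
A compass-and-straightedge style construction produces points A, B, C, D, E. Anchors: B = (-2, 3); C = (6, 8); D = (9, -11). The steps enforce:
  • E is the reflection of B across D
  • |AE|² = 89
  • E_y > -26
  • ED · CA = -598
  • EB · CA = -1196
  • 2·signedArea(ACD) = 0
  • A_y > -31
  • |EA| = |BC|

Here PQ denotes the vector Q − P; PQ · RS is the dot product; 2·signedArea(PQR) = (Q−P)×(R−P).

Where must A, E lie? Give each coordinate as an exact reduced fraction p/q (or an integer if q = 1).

A = (12, -30)
E = (20, -25)

1. E_x = 20  [E is the reflection of B across D]
2. E_y = -25  [E is the reflection of B across D]
   → E = (20, -25)
3. A_x = 12  [2·signedArea(ACD) = 0 ∩ ED · CA = -598]
4. A_y = -30  [2·signedArea(ACD) = 0 ∩ ED · CA = -598]
   → A = (12, -30)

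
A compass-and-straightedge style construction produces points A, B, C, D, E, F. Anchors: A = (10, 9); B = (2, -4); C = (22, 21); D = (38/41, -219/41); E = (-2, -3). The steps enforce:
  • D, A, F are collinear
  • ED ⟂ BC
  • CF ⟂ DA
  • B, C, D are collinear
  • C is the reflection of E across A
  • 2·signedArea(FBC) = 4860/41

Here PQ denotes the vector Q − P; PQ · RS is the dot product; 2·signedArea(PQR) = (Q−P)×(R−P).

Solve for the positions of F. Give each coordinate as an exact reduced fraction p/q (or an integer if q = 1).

F = (31690/1681, 38649/1681)

1. F_x = 31690/1681  [D, A, F are collinear ∩ CF ⟂ DA]
2. F_y = 38649/1681  [D, A, F are collinear ∩ CF ⟂ DA]
   → F = (31690/1681, 38649/1681)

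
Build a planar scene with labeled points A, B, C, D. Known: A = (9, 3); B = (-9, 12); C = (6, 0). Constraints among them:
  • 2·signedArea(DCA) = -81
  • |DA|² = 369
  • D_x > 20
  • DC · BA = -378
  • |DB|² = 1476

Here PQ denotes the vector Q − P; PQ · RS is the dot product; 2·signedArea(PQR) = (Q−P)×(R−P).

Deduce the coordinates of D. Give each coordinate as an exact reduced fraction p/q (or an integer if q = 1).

1. D_x = 21  [2·signedArea(DCA) = -81 ∩ DC · BA = -378]
2. D_y = -12  [2·signedArea(DCA) = -81 ∩ DC · BA = -378]
   → D = (21, -12)

D = (21, -12)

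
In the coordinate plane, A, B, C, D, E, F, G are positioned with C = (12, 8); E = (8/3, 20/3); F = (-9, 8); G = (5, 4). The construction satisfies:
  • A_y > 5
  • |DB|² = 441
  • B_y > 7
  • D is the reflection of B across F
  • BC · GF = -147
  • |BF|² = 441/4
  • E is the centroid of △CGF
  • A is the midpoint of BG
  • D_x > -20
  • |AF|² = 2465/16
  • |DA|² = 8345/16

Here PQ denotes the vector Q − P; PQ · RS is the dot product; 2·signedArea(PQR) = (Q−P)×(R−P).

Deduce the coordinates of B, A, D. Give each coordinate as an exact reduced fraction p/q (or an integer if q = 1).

A = (13/4, 6)
B = (3/2, 8)
D = (-39/2, 8)

1. B_x = 3/2  [line 14·x + -4·y + 11 = 0 ∩ |BF|² = 441/4]
2. B_y = 8  [line 14·x + -4·y + 11 = 0 ∩ |BF|² = 441/4]
   → B = (3/2, 8)
3. A_x = 13/4  [A is the midpoint of BG]
4. A_y = 6  [A is the midpoint of BG]
   → A = (13/4, 6)
5. D_x = -39/2  [D is the reflection of B across F]
6. D_y = 8  [D is the reflection of B across F]
   → D = (-39/2, 8)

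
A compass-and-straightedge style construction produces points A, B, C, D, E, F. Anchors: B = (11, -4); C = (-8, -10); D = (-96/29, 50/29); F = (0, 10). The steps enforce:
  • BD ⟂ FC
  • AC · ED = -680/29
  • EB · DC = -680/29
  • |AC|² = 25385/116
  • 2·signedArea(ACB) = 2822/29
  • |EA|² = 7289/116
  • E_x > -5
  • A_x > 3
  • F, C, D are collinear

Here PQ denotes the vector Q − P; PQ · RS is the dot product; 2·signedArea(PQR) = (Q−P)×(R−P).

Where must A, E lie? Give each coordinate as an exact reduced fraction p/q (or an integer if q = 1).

1. A_x = 223/58  [line -6·x + 19·y + 1296/29 = 0 ∩ |AC|² = 25385/116]
2. A_y = -33/29  [line -6·x + 19·y + 1296/29 = 0 ∩ |AC|² = 25385/116]
   → A = (223/58, -33/29)
3. E_x = -4  [EB · DC = -680/29 ∩ AC · ED = -680/29]
4. E_y = 0  [EB · DC = -680/29 ∩ AC · ED = -680/29]
   → E = (-4, 0)

A = (223/58, -33/29)
E = (-4, 0)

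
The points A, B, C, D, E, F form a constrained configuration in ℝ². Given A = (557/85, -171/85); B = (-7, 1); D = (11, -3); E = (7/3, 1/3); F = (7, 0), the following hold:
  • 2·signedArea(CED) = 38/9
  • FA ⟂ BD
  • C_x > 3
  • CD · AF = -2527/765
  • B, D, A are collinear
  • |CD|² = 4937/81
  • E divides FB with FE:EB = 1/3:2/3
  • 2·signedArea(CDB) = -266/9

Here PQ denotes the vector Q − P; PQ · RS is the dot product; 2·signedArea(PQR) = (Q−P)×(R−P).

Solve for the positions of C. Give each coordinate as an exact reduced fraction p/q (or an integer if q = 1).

C = (35/9, 2/9)

1. C_x = 35/9  [2·signedArea(CED) = 38/9 ∩ 2·signedArea(CDB) = -266/9]
2. C_y = 2/9  [2·signedArea(CED) = 38/9 ∩ 2·signedArea(CDB) = -266/9]
   → C = (35/9, 2/9)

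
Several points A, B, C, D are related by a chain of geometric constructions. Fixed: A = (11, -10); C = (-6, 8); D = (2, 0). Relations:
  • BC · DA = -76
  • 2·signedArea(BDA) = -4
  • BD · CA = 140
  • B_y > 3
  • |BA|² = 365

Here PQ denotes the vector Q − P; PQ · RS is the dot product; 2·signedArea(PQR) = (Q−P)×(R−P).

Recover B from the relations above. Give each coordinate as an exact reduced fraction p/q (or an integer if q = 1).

B = (-2, 4)

1. B_x = -2  [BD · CA = 140 ∩ 2·signedArea(BDA) = -4]
2. B_y = 4  [BD · CA = 140 ∩ 2·signedArea(BDA) = -4]
   → B = (-2, 4)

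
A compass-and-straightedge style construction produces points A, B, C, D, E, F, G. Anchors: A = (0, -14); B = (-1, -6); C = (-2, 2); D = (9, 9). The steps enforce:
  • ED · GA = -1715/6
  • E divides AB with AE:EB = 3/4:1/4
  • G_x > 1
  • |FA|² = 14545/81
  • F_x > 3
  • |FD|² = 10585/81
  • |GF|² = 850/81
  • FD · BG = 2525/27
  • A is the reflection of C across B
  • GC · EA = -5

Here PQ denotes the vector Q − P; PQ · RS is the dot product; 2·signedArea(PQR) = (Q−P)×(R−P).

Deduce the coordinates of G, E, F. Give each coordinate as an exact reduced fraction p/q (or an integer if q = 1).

1. E_x = -3/4  [E divides AB with AE:EB = 3/4:1/4]
2. E_y = -8  [E divides AB with AE:EB = 3/4:1/4]
   → E = (-3/4, -8)
3. G_x = 2  [GC · EA = -5 ∩ ED · GA = -1715/6]
4. G_y = 5/3  [GC · EA = -5 ∩ ED · GA = -1715/6]
   → G = (2, 5/3)
5. F_x = 11/3  [line -3·x + -23/3·y + 67/27 = 0 ∩ |GF|² = 850/81]
6. F_y = -10/9  [line -3·x + -23/3·y + 67/27 = 0 ∩ |GF|² = 850/81]
   → F = (11/3, -10/9)

E = (-3/4, -8)
F = (11/3, -10/9)
G = (2, 5/3)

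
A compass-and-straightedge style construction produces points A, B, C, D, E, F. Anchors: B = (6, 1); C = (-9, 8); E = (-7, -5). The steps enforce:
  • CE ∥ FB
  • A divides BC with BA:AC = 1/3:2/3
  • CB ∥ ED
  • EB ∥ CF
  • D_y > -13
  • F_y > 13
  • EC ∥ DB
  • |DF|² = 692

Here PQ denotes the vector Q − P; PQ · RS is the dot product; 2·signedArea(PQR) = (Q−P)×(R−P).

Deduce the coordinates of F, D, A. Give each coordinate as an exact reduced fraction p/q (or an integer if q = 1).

A = (1, 10/3)
D = (8, -12)
F = (4, 14)

1. F_x = 4  [CE ∥ FB ∩ EB ∥ CF]
2. F_y = 14  [CE ∥ FB ∩ EB ∥ CF]
   → F = (4, 14)
3. D_x = 8  [EC ∥ DB ∩ CB ∥ ED]
4. D_y = -12  [EC ∥ DB ∩ CB ∥ ED]
   → D = (8, -12)
5. A_x = 1  [A divides BC with BA:AC = 1/3:2/3]
6. A_y = 10/3  [A divides BC with BA:AC = 1/3:2/3]
   → A = (1, 10/3)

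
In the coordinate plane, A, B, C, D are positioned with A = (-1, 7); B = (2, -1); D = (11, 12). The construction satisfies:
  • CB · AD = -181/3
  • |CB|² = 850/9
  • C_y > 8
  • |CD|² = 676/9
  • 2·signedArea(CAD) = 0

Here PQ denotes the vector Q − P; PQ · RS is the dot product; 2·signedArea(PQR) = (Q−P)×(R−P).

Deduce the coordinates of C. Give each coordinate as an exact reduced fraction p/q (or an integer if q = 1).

1. C_x = 3  [2·signedArea(CAD) = 0 ∩ CB · AD = -181/3]
2. C_y = 26/3  [2·signedArea(CAD) = 0 ∩ CB · AD = -181/3]
   → C = (3, 26/3)

C = (3, 26/3)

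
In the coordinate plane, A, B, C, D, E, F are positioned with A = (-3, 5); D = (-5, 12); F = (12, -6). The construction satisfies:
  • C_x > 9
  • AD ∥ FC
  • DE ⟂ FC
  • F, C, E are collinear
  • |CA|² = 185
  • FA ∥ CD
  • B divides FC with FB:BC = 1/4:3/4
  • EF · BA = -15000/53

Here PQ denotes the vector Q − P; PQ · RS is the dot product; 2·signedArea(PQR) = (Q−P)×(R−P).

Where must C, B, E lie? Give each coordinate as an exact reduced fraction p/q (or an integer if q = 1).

1. C_x = 10  [FA ∥ CD ∩ AD ∥ FC]
2. C_y = 1  [FA ∥ CD ∩ AD ∥ FC]
   → C = (10, 1)
3. B_x = 23/2  [B divides FC with FB:BC = 1/4:3/4]
4. B_y = -17/4  [B divides FC with FB:BC = 1/4:3/4]
   → B = (23/2, -17/4)
5. E_x = 316/53  [F, C, E are collinear ∩ DE ⟂ FC]
6. E_y = 802/53  [F, C, E are collinear ∩ DE ⟂ FC]
   → E = (316/53, 802/53)

B = (23/2, -17/4)
C = (10, 1)
E = (316/53, 802/53)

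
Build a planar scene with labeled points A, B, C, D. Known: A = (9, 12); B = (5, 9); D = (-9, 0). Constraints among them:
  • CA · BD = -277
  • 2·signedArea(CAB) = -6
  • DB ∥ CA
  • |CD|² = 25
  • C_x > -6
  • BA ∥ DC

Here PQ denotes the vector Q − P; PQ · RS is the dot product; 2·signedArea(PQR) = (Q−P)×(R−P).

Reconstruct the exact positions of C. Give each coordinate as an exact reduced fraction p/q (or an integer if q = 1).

1. C_x = -5  [DB ∥ CA ∩ BA ∥ DC]
2. C_y = 3  [DB ∥ CA ∩ BA ∥ DC]
   → C = (-5, 3)

C = (-5, 3)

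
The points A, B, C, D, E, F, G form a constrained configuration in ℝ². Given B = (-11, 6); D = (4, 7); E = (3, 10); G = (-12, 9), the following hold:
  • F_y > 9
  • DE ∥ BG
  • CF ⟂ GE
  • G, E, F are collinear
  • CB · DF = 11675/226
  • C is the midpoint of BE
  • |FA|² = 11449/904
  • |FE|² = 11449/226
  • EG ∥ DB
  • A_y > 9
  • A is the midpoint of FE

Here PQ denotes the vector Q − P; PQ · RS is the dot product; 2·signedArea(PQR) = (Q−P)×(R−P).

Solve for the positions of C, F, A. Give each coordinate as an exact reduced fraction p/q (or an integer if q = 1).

1. C_x = -4  [C is the midpoint of BE]
2. C_y = 8  [C is the midpoint of BE]
   → C = (-4, 8)
3. F_x = -927/226  [G, E, F are collinear ∩ CF ⟂ GE]
4. F_y = 2153/226  [G, E, F are collinear ∩ CF ⟂ GE]
   → F = (-927/226, 2153/226)
5. A_x = -249/452  [A is the midpoint of FE]
6. A_y = 4413/452  [A is the midpoint of FE]
   → A = (-249/452, 4413/452)

A = (-249/452, 4413/452)
C = (-4, 8)
F = (-927/226, 2153/226)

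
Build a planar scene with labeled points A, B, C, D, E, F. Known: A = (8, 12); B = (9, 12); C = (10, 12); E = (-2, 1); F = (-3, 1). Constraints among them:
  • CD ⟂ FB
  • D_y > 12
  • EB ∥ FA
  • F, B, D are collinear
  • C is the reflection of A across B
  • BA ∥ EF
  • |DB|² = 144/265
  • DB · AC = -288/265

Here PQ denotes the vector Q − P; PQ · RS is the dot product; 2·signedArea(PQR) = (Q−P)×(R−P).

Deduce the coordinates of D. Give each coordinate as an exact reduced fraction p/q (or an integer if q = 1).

D = (2529/265, 3312/265)

1. D_x = 2529/265  [F, B, D are collinear ∩ CD ⟂ FB]
2. D_y = 3312/265  [F, B, D are collinear ∩ CD ⟂ FB]
   → D = (2529/265, 3312/265)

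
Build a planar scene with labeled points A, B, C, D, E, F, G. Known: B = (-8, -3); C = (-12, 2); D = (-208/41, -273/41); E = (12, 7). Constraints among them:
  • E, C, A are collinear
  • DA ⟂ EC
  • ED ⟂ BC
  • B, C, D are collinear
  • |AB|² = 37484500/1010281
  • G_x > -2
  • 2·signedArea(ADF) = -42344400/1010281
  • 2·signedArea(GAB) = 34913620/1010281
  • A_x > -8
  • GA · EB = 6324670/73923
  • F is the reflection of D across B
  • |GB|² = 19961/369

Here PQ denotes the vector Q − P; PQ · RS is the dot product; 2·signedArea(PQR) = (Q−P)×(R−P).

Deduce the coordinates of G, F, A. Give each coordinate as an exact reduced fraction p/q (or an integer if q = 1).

A = (-174708/24641, 74487/24641)
F = (-448/41, 27/41)
G = (-208/123, 32/41)

1. F_x = -448/41  [F is the reflection of D across B]
2. F_y = 27/41  [F is the reflection of D across B]
   → F = (-448/41, 27/41)
3. A_x = -174708/24641  [E, C, A are collinear ∩ DA ⟂ EC]
4. A_y = 74487/24641  [E, C, A are collinear ∩ DA ⟂ EC]
   → A = (-174708/24641, 74487/24641)
5. G_x = -208/123  [GA · EB = 6324670/73923 ∩ 2·signedArea(GAB) = 34913620/1010281]
6. G_y = 32/41  [GA · EB = 6324670/73923 ∩ 2·signedArea(GAB) = 34913620/1010281]
   → G = (-208/123, 32/41)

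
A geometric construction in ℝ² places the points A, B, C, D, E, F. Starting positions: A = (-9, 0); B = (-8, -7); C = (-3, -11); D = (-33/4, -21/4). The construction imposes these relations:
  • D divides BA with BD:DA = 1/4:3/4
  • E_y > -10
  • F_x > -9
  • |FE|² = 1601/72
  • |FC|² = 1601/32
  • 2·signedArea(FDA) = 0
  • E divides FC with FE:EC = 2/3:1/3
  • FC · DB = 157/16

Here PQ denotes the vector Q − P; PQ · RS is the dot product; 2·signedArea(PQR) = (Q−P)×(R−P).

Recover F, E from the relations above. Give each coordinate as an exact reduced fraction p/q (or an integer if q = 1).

E = (-113/24, -75/8)
F = (-65/8, -49/8)

1. F_x = -65/8  [2·signedArea(FDA) = 0 ∩ FC · DB = 157/16]
2. F_y = -49/8  [2·signedArea(FDA) = 0 ∩ FC · DB = 157/16]
   → F = (-65/8, -49/8)
3. E_x = -113/24  [E divides FC with FE:EC = 2/3:1/3]
4. E_y = -75/8  [E divides FC with FE:EC = 2/3:1/3]
   → E = (-113/24, -75/8)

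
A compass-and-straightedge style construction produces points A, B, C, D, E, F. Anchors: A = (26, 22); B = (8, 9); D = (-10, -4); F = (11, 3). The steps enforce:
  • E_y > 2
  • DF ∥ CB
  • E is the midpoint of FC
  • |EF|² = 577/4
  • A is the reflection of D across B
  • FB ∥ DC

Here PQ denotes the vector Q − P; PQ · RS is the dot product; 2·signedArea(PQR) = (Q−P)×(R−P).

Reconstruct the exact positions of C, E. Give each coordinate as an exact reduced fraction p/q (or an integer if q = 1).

C = (-13, 2)
E = (-1, 5/2)

1. C_x = -13  [DF ∥ CB ∩ FB ∥ DC]
2. C_y = 2  [DF ∥ CB ∩ FB ∥ DC]
   → C = (-13, 2)
3. E_x = -1  [E is the midpoint of FC]
4. E_y = 5/2  [E is the midpoint of FC]
   → E = (-1, 5/2)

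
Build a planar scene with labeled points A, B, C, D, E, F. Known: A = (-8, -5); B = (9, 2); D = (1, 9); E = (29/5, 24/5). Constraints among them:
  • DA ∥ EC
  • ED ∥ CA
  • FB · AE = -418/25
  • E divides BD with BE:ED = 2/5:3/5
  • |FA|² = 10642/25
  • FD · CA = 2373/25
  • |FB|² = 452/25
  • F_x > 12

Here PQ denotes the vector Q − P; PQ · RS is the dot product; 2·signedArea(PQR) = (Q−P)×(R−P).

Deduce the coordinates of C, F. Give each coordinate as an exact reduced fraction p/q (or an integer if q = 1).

C = (-16/5, -46/5)
F = (61/5, -4/5)

1. C_x = -16/5  [ED ∥ CA ∩ DA ∥ EC]
2. C_y = -46/5  [ED ∥ CA ∩ DA ∥ EC]
   → C = (-16/5, -46/5)
3. F_x = 61/5  [FB · AE = -418/25 ∩ FD · CA = 2373/25]
4. F_y = -4/5  [FB · AE = -418/25 ∩ FD · CA = 2373/25]
   → F = (61/5, -4/5)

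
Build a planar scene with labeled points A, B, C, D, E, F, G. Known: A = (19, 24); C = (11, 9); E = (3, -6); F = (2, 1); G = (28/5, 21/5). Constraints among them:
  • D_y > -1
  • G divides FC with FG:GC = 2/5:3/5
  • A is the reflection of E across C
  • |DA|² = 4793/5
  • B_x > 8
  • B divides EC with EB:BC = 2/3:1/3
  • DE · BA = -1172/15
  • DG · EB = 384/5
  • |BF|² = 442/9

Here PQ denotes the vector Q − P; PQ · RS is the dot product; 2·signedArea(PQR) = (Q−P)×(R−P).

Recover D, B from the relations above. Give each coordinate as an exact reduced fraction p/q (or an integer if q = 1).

1. B_x = 25/3  [B divides EC with EB:BC = 2/3:1/3]
2. B_y = 4  [B divides EC with EB:BC = 2/3:1/3]
   → B = (25/3, 4)
3. D_x = 1/5  [line -32/3·x + -20·y + -148/15 = 0 ∩ |DA|² = 4793/5]
4. D_y = -3/5  [line -32/3·x + -20·y + -148/15 = 0 ∩ |DA|² = 4793/5]
   → D = (1/5, -3/5)

B = (25/3, 4)
D = (1/5, -3/5)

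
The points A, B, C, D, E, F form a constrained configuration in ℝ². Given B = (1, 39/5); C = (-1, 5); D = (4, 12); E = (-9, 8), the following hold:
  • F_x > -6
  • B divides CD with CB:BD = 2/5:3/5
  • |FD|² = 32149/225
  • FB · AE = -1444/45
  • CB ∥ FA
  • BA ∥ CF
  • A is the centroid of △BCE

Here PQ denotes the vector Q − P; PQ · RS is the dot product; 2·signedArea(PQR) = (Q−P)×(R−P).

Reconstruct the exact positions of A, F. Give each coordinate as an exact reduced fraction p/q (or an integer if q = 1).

A = (-3, 104/15)
F = (-5, 62/15)

1. A_x = -3  [A is the centroid of △BCE]
2. A_y = 104/15  [A is the centroid of △BCE]
   → A = (-3, 104/15)
3. F_x = -5  [CB ∥ FA ∩ BA ∥ CF]
4. F_y = 62/15  [CB ∥ FA ∩ BA ∥ CF]
   → F = (-5, 62/15)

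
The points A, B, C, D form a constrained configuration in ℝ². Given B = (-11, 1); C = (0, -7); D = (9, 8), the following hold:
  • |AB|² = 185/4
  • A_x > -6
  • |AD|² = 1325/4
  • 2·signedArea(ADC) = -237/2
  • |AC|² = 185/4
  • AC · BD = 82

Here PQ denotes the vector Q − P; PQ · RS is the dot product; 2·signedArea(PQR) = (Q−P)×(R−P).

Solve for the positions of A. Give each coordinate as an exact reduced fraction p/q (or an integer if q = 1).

1. A_x = -11/2  [2·signedArea(ADC) = -237/2 ∩ AC · BD = 82]
2. A_y = -3  [2·signedArea(ADC) = -237/2 ∩ AC · BD = 82]
   → A = (-11/2, -3)

A = (-11/2, -3)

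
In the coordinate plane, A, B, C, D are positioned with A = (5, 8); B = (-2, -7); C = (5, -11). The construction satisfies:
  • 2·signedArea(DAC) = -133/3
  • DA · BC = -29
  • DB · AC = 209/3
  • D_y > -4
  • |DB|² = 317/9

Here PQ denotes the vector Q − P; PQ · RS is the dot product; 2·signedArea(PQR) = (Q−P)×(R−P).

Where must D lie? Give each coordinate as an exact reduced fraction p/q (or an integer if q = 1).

D = (8/3, -10/3)

1. D_x = 8/3  [DB · AC = 209/3 ∩ 2·signedArea(DAC) = -133/3]
2. D_y = -10/3  [DB · AC = 209/3 ∩ 2·signedArea(DAC) = -133/3]
   → D = (8/3, -10/3)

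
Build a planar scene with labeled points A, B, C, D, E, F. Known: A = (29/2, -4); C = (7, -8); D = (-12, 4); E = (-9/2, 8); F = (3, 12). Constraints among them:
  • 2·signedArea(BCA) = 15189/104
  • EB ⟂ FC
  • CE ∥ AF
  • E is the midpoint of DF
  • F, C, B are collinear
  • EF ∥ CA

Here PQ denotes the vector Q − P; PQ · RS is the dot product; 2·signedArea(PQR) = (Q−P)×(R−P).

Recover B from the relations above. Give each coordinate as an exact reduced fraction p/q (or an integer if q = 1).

B = (181/52, 499/52)

1. B_x = 181/52  [F, C, B are collinear ∩ EB ⟂ FC]
2. B_y = 499/52  [F, C, B are collinear ∩ EB ⟂ FC]
   → B = (181/52, 499/52)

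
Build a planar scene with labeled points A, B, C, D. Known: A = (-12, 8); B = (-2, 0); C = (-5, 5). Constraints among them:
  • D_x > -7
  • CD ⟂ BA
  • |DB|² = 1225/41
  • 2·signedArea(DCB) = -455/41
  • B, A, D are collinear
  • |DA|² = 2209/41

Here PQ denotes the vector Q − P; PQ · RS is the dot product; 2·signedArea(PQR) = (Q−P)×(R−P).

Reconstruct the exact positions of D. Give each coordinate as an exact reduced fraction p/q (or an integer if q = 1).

1. D_x = -257/41  [B, A, D are collinear ∩ CD ⟂ BA]
2. D_y = 140/41  [B, A, D are collinear ∩ CD ⟂ BA]
   → D = (-257/41, 140/41)

D = (-257/41, 140/41)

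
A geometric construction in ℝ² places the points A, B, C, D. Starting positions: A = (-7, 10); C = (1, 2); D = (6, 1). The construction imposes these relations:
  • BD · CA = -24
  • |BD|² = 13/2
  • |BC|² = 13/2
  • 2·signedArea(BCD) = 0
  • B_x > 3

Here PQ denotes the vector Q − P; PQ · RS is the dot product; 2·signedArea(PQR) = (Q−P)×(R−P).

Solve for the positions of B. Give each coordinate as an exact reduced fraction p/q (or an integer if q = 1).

1. B_x = 7/2  [2·signedArea(BCD) = 0 ∩ BD · CA = -24]
2. B_y = 3/2  [2·signedArea(BCD) = 0 ∩ BD · CA = -24]
   → B = (7/2, 3/2)

B = (7/2, 3/2)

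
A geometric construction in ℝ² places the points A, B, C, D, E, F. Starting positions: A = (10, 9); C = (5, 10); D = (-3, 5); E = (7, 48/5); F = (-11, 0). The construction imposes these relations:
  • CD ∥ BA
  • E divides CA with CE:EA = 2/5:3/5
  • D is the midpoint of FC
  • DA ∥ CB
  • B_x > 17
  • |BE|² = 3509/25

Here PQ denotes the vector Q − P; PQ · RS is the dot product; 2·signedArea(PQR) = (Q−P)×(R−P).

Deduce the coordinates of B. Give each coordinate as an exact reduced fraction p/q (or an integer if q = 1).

1. B_x = 18  [CD ∥ BA ∩ DA ∥ CB]
2. B_y = 14  [CD ∥ BA ∩ DA ∥ CB]
   → B = (18, 14)

B = (18, 14)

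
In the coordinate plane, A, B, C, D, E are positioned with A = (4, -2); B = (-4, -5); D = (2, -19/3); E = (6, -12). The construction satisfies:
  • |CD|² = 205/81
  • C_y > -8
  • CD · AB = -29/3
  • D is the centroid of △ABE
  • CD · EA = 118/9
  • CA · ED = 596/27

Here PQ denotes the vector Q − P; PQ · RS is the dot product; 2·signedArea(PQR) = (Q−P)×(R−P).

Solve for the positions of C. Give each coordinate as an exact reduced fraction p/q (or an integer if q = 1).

C = (4/3, -70/9)

1. C_x = 4/3  [CA · ED = 596/27 ∩ CD · EA = 118/9]
2. C_y = -70/9  [CA · ED = 596/27 ∩ CD · EA = 118/9]
   → C = (4/3, -70/9)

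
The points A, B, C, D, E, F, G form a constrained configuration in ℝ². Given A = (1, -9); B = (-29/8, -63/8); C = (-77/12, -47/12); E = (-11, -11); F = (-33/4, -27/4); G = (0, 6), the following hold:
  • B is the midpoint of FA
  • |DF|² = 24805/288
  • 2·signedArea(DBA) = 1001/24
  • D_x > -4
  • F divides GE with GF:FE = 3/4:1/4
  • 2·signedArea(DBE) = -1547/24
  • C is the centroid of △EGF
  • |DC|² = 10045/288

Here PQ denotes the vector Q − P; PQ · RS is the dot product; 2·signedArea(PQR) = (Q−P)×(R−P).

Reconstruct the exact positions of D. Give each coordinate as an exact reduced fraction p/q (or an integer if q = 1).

1. D_x = -77/24  [2·signedArea(DBE) = -1547/24 ∩ 2·signedArea(DBA) = 1001/24]
2. D_y = 25/24  [2·signedArea(DBE) = -1547/24 ∩ 2·signedArea(DBA) = 1001/24]
   → D = (-77/24, 25/24)

D = (-77/24, 25/24)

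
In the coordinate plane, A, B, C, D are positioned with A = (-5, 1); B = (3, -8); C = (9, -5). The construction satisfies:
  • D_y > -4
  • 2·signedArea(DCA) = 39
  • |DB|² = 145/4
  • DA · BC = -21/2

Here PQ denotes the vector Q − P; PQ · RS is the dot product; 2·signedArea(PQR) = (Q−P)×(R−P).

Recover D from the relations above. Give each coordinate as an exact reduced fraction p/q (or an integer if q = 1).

1. D_x = -1  [DA · BC = -21/2 ∩ 2·signedArea(DCA) = 39]
2. D_y = -7/2  [DA · BC = -21/2 ∩ 2·signedArea(DCA) = 39]
   → D = (-1, -7/2)

D = (-1, -7/2)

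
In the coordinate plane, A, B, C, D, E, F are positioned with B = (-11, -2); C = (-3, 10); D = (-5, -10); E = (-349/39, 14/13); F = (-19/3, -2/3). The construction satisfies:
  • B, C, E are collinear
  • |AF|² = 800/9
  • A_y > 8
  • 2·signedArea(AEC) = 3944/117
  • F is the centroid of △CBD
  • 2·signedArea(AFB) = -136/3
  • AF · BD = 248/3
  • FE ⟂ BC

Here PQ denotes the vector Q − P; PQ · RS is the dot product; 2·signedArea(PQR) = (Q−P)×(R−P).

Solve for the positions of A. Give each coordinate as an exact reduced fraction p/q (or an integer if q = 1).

A = (-23/3, 26/3)

1. A_x = -23/3  [AF · BD = 248/3 ∩ 2·signedArea(AFB) = -136/3]
2. A_y = 26/3  [AF · BD = 248/3 ∩ 2·signedArea(AFB) = -136/3]
   → A = (-23/3, 26/3)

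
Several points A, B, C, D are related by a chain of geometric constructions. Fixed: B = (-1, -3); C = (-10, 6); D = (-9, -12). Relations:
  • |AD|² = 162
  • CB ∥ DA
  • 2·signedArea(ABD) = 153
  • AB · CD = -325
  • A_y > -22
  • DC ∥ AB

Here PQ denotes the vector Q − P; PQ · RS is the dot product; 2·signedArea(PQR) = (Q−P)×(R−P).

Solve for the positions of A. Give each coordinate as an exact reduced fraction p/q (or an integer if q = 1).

A = (0, -21)

1. A_x = 0  [DC ∥ AB ∩ CB ∥ DA]
2. A_y = -21  [DC ∥ AB ∩ CB ∥ DA]
   → A = (0, -21)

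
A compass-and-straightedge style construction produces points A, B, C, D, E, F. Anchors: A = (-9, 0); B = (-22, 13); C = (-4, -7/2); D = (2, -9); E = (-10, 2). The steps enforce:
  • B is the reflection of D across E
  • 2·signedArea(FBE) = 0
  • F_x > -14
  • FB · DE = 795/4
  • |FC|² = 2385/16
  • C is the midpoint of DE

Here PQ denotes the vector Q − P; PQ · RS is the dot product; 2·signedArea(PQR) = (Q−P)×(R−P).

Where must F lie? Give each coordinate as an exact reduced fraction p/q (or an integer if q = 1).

1. F_x = -13  [2·signedArea(FBE) = 0 ∩ FB · DE = 795/4]
2. F_y = 19/4  [2·signedArea(FBE) = 0 ∩ FB · DE = 795/4]
   → F = (-13, 19/4)

F = (-13, 19/4)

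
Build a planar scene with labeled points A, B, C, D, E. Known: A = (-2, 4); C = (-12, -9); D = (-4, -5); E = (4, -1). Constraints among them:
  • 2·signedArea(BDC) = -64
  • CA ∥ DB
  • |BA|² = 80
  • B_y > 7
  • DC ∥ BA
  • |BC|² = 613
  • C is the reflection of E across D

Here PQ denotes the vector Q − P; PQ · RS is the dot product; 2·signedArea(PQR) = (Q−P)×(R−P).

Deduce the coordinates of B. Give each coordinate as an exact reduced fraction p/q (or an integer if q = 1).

B = (6, 8)

1. B_x = 6  [DC ∥ BA ∩ CA ∥ DB]
2. B_y = 8  [DC ∥ BA ∩ CA ∥ DB]
   → B = (6, 8)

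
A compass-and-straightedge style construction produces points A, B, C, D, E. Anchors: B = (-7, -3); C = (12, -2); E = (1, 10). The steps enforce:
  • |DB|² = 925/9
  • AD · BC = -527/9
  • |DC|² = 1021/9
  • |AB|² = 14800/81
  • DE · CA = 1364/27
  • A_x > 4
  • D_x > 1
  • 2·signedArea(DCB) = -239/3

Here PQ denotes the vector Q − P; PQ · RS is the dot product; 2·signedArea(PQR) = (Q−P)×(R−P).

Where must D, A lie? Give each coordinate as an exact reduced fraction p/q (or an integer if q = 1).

A = (5, 29/9)
D = (2, 5/3)

1. D_x = 2  [line 1·x + -19·y + 89/3 = 0 ∩ |DB|² = 925/9]
2. D_y = 5/3  [line 1·x + -19·y + 89/3 = 0 ∩ |DB|² = 925/9]
   → D = (2, 5/3)
3. A_x = 5  [AD · BC = -527/9 ∩ DE · CA = 1364/27]
4. A_y = 29/9  [AD · BC = -527/9 ∩ DE · CA = 1364/27]
   → A = (5, 29/9)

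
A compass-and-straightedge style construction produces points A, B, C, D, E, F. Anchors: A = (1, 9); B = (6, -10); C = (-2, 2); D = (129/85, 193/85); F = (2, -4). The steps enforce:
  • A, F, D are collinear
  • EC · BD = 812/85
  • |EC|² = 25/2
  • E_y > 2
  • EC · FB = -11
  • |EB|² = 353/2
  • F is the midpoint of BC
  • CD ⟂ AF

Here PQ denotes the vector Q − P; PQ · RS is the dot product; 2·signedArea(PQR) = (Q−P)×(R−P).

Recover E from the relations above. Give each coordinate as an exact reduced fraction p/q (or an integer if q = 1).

E = (3/2, 5/2)

1. E_x = 3/2  [EC · BD = 812/85 ∩ EC · FB = -11]
2. E_y = 5/2  [EC · BD = 812/85 ∩ EC · FB = -11]
   → E = (3/2, 5/2)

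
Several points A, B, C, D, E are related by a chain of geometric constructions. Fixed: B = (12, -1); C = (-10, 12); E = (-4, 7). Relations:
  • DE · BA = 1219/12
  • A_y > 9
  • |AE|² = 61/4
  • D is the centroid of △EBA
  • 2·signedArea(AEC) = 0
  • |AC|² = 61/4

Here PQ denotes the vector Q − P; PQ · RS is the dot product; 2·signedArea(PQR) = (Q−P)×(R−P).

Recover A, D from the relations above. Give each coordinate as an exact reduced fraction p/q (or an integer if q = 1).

1. A_x = -7  [line -5·x + -6·y + 22 = 0 ∩ |AE|² = 61/4]
2. A_y = 19/2  [line -5·x + -6·y + 22 = 0 ∩ |AE|² = 61/4]
   → A = (-7, 19/2)
3. D_x = 1/3  [D is the centroid of △EBA]
4. D_y = 31/6  [D is the centroid of △EBA]
   → D = (1/3, 31/6)

A = (-7, 19/2)
D = (1/3, 31/6)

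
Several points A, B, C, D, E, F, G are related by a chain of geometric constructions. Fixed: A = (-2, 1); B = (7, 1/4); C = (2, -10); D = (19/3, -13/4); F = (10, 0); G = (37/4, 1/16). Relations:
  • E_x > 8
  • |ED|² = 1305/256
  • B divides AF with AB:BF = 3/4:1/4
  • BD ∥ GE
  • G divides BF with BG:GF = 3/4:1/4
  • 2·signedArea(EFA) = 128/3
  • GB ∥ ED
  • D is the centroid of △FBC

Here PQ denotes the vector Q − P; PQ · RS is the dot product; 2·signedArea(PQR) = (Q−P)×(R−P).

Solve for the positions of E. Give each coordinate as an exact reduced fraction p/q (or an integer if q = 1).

E = (103/12, -55/16)

1. E_x = 103/12  [GB ∥ ED ∩ BD ∥ GE]
2. E_y = -55/16  [GB ∥ ED ∩ BD ∥ GE]
   → E = (103/12, -55/16)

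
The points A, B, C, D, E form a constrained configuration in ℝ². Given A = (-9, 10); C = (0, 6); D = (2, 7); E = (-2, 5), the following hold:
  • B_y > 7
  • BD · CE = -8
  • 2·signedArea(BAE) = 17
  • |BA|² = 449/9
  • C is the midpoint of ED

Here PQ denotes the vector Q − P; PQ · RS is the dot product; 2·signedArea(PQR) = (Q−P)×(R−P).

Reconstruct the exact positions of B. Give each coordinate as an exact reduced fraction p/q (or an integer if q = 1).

1. B_x = -7/3  [2·signedArea(BAE) = 17 ∩ BD · CE = -8]
2. B_y = 23/3  [2·signedArea(BAE) = 17 ∩ BD · CE = -8]
   → B = (-7/3, 23/3)

B = (-7/3, 23/3)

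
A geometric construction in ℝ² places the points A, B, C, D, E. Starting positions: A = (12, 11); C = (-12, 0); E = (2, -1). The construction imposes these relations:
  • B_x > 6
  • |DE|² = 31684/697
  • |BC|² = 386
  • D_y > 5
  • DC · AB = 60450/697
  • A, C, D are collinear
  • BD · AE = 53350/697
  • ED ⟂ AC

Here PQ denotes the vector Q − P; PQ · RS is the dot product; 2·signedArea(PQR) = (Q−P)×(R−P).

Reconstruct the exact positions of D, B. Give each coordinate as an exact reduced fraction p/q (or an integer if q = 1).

1. D_x = -564/697  [A, C, D are collinear ∩ ED ⟂ AC]
2. D_y = 3575/697  [A, C, D are collinear ∩ ED ⟂ AC]
   → D = (-564/697, 3575/697)
3. B_x = 7  [BD · AE = 53350/697 ∩ DC · AB = 60450/697]
4. B_y = 5  [BD · AE = 53350/697 ∩ DC · AB = 60450/697]
   → B = (7, 5)

B = (7, 5)
D = (-564/697, 3575/697)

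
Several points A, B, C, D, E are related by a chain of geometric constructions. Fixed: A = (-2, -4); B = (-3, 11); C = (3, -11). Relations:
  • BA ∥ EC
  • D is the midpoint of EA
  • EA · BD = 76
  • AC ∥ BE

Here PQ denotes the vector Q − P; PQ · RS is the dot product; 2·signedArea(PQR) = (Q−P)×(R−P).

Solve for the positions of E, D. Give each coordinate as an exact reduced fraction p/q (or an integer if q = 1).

1. E_x = 2  [BA ∥ EC ∩ AC ∥ BE]
2. E_y = 4  [BA ∥ EC ∩ AC ∥ BE]
   → E = (2, 4)
3. D_x = 0  [D is the midpoint of EA]
4. D_y = 0  [D is the midpoint of EA]
   → D = (0, 0)

D = (0, 0)
E = (2, 4)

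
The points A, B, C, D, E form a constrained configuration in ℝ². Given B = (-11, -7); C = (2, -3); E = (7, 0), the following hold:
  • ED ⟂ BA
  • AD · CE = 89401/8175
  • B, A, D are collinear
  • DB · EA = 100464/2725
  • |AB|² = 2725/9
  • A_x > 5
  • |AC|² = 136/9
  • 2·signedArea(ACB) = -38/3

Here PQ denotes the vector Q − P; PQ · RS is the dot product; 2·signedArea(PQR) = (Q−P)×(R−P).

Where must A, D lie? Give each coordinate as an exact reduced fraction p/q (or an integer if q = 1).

A = (16/3, -1)
D = (19417/2725, -931/2725)

1. A_x = 16/3  [line 4·x + -13·y + -103/3 = 0 ∩ |AB|² = 2725/9]
2. A_y = -1  [line 4·x + -13·y + -103/3 = 0 ∩ |AB|² = 2725/9]
   → A = (16/3, -1)
3. D_x = 19417/2725  [B, A, D are collinear ∩ ED ⟂ BA]
4. D_y = -931/2725  [B, A, D are collinear ∩ ED ⟂ BA]
   → D = (19417/2725, -931/2725)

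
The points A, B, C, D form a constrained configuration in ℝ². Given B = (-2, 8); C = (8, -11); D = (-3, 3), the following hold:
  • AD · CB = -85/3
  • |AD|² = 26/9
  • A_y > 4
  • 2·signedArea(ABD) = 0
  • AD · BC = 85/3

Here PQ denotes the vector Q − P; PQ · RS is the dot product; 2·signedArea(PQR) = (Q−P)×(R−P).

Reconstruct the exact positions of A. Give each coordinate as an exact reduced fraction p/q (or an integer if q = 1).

1. A_x = -8/3  [2·signedArea(ABD) = 0 ∩ AD · BC = 85/3]
2. A_y = 14/3  [2·signedArea(ABD) = 0 ∩ AD · BC = 85/3]
   → A = (-8/3, 14/3)

A = (-8/3, 14/3)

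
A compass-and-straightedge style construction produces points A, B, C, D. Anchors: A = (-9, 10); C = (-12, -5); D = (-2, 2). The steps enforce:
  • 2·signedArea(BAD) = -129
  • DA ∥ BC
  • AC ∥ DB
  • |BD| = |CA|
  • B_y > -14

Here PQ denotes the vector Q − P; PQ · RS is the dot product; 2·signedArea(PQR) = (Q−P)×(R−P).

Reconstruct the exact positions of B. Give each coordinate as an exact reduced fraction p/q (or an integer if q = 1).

B = (-5, -13)

1. B_x = -5  [DA ∥ BC ∩ AC ∥ DB]
2. B_y = -13  [DA ∥ BC ∩ AC ∥ DB]
   → B = (-5, -13)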